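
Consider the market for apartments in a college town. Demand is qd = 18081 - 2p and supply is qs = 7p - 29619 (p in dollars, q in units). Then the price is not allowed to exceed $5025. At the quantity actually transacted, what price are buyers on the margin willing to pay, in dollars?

6262.5

Without the control the market clears where 18081 - 2p = 7p - 29619, i.e. p* = 5300 and q* = 7481.
The ceiling of 5025 is below the equilibrium price 5300, so it binds.
At p = 5025: qd = 18081 - 2·5025 = 8031 and qs = 7·5025 - 29619 = 5556.
Only 5556 units reach the market. On the demand curve, the marginal buyer's willingness to pay at q = 5556 is (18081 - 5556)/2 = 6262.5.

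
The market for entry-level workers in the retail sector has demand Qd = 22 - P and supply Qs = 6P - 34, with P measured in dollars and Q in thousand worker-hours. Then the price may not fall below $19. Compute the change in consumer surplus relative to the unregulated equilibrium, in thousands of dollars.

-93.5

Setting quantity demanded equal to quantity supplied, 22 - P = 6P - 34, gives P* = 8 and Q* = 14.
The floor of 19 is above the equilibrium price 8, so it binds.
At P = 19: Qd = 22 - 19 = 3 and Qs = 6·19 - 34 = 80.
Consumer surplus without the control is ½ · (22 - 8) · 14 = 98.
With the floor, consumers buy 3 units at 19, so CS = ½ · (22 - 19) · 3 = 4.5.
Change in consumer surplus = 4.5 - 98 = -93.5.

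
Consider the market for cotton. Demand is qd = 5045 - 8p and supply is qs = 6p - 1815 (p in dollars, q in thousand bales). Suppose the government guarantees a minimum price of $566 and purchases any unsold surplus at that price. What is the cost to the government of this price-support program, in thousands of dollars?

In a free market, 5045 - 8p = 6p - 1815 gives the equilibrium p* = 490, q* = 1125.
Because the floor (566) lies above the market-clearing price, it is binding.
At p = 566: qd = 5045 - 8·566 = 517 and qs = 6·566 - 1815 = 1581.
Surplus = qs - qd = 1064.
Government expenditure = surplus × support price = 1064 × 566 = 602224.

602224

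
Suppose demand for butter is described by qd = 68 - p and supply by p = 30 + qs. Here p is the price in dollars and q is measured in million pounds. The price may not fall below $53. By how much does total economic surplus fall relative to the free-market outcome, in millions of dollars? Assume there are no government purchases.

Rearranging supply gives qs = p - 30. Without the control the market clears where 68 - p = p - 30, i.e. p* = 49 and q* = 19.
Since 53 > 49, the floor is binding.
At p = 53: qd = 68 - 53 = 15 and qs = 53 - 30 = 23.
Quantity traded falls to 15. At q = 15 the demand price is 68 - 15 = 53 and the supply price is 30 + 15 = 45.
Deadweight loss = ½ · (53 - 45) · (19 - 15) = ½ · 8 · 4 = 16.

16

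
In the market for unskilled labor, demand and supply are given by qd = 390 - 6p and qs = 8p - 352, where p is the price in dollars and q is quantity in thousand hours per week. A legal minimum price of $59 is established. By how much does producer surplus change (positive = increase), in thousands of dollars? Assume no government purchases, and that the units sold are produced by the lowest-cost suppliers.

Equilibrium: 390 - 6p = 8p - 352, so 742 = 14p and p* = 53, q* = 72.
The floor of 59 is above the equilibrium price 53, so it binds.
At p = 59: qd = 390 - 6·59 = 36 and qs = 8·59 - 352 = 120.
Producer surplus without the control is ½ · (53 - 44) · 72 = 324.
With the floor, 36 units are sold at 59. The supply price at q = 36 is 48.5, so PS = ½ · [(59 - 44) + (59 - 48.5)] · 36 = 459.
Change in producer surplus = 459 - 324 = 135.

135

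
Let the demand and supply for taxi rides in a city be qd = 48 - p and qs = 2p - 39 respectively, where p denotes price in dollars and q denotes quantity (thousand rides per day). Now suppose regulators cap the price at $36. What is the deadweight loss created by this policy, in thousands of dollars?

Setting quantity demanded equal to quantity supplied, 48 - p = 2p - 39, gives p* = 29 and q* = 19.
The ceiling of 36 is above the equilibrium price 29, so it is not binding; the market clears at p* = 29, q* = 19.
Since the control does not bind, no trades are prevented and deadweight loss is zero.

0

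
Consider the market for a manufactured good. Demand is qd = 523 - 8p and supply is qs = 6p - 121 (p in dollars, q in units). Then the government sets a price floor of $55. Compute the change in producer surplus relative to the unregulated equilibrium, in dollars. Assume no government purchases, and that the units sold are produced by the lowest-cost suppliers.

315

Without the control the market clears where 523 - 8p = 6p - 121, i.e. p* = 46 and q* = 155.
Since 55 > 46, the floor is binding.
At p = 55: qd = 523 - 8·55 = 83 and qs = 6·55 - 121 = 209.
Producer surplus without the control is ½ · (46 - 121/6) · 155 = 24025/12.
With the floor, 83 units are sold at 55. The supply price at q = 83 is 34, so PS = ½ · [(55 - 121/6) + (55 - 34)] · 83 = 27805/12.
Change in producer surplus = 27805/12 - 24025/12 = 315.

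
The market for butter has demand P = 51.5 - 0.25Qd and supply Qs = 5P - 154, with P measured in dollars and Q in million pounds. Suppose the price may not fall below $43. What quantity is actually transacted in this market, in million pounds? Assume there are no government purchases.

Rearranging demand gives Qd = 206 - 4P. In a free market, 206 - 4P = 5P - 154 gives the equilibrium P* = 40, Q* = 46.
Since 43 > 40, the floor is binding.
At P = 43: Qd = 206 - 4·43 = 34 and Qs = 5·43 - 154 = 61.
The quantity actually transacted is the short side, demand: 34.

34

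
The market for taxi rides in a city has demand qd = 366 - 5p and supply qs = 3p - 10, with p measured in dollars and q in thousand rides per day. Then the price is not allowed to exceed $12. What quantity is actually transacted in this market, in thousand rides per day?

26

Equilibrium: 366 - 5p = 3p - 10, so 376 = 8p and p* = 47, q* = 131.
Since 12 < 47, the ceiling is binding.
At p = 12: qd = 366 - 5·12 = 306 and qs = 3·12 - 10 = 26.
The quantity actually transacted is the short side, supply: 26.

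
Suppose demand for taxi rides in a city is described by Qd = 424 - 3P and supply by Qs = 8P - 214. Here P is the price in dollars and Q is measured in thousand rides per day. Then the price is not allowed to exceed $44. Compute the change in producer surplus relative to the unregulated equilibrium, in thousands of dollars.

-2716

Equilibrium: 424 - 3P = 8P - 214, so 638 = 11P and P* = 58, Q* = 250.
Since 44 < 58, the ceiling is binding.
At P = 44: Qd = 424 - 3·44 = 292 and Qs = 8·44 - 214 = 138.
Producer surplus without the control is ½ · (58 - 26.75) · 250 = 3906.25.
With the ceiling, producers sell 138 units at 44, so PS = ½ · (44 - 26.75) · 138 = 1190.25.
Change in producer surplus = 1190.25 - 3906.25 = -2716.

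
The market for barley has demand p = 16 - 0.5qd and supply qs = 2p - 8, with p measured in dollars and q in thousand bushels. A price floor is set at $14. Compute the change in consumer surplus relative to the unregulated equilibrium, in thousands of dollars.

Rearranging demand gives qd = 32 - 2p. Setting quantity demanded equal to quantity supplied, 32 - 2p = 2p - 8, gives p* = 10 and q* = 12.
The floor of 14 is above the equilibrium price 10, so it binds.
At p = 14: qd = 32 - 2·14 = 4 and qs = 2·14 - 8 = 20.
Consumer surplus without the control is ½ · (16 - 10) · 12 = 36.
With the floor, consumers buy 4 units at 14, so CS = ½ · (16 - 14) · 4 = 4.
Change in consumer surplus = 4 - 36 = -32.

-32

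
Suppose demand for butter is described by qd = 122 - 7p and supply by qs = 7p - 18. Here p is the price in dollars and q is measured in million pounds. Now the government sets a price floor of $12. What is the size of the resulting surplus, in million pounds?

28

Equilibrium: 122 - 7p = 7p - 18, so 140 = 14p and p* = 10, q* = 52.
The floor of 12 is above the equilibrium price 10, so it binds.
At p = 12: qd = 122 - 7·12 = 38 and qs = 7·12 - 18 = 66.
Surplus = qs - qd = 66 - 38 = 28.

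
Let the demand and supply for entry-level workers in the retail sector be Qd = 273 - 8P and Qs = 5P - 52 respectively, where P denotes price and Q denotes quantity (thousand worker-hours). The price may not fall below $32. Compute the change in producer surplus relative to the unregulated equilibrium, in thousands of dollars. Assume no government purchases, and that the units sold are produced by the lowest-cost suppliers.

-194.6

Without the control the market clears where 273 - 8P = 5P - 52, i.e. P* = 25 and Q* = 73.
Since 32 > 25, the floor is binding.
At P = 32: Qd = 273 - 8·32 = 17 and Qs = 5·32 - 52 = 108.
Producer surplus without the control is ½ · (25 - 10.4) · 73 = 532.9.
With the floor, 17 units are sold at 32. The supply price at Q = 17 is 13.8, so PS = ½ · [(32 - 10.4) + (32 - 13.8)] · 17 = 338.3.
Change in producer surplus = 338.3 - 532.9 = -194.6.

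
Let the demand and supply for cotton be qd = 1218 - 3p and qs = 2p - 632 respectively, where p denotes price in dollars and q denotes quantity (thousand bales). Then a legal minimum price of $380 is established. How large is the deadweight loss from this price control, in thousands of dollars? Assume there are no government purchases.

375

Setting quantity demanded equal to quantity supplied, 1218 - 3p = 2p - 632, gives p* = 370 and q* = 108.
The floor of 380 is above the equilibrium price 370, so it binds.
At p = 380: qd = 1218 - 3·380 = 78 and qs = 2·380 - 632 = 128.
Quantity traded falls to 78. At q = 78 the demand price is (1218 - 78)/3 = 380 and the supply price is (632 + 78)/2 = 355.
Deadweight loss = ½ · (380 - 355) · (108 - 78) = ½ · 25 · 30 = 375.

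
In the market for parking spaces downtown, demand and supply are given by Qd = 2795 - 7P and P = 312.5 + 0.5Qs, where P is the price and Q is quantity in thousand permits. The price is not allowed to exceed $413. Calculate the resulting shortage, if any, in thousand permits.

Rearranging supply gives Qs = 2P - 625. Without the control the market clears where 2795 - 7P = 2P - 625, i.e. P* = 380 and Q* = 135.
The ceiling of 413 is above the equilibrium price 380, so it is not binding; the market clears at P* = 380, Q* = 135.
Since the control does not bind, there is no shortage.

0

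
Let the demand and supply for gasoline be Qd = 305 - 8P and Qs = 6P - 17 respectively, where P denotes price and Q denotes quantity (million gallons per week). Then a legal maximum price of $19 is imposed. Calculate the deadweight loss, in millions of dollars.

Equilibrium: 305 - 8P = 6P - 17, so 322 = 14P and P* = 23, Q* = 121.
Since 19 < 23, the ceiling is binding.
At P = 19: Qd = 305 - 8·19 = 153 and Qs = 6·19 - 17 = 97.
Quantity traded falls to 97. At Q = 97 the demand price is (305 - 97)/8 = 26 and the supply price is (17 + 97)/6 = 19.
Deadweight loss = ½ · (26 - 19) · (121 - 97) = ½ · 7 · 24 = 84.

84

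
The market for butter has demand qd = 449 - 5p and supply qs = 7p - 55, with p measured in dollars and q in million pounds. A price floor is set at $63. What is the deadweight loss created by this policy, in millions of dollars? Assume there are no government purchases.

Equilibrium: 449 - 5p = 7p - 55, so 504 = 12p and p* = 42, q* = 239.
The floor of 63 is above the equilibrium price 42, so it binds.
At p = 63: qd = 449 - 5·63 = 134 and qs = 7·63 - 55 = 386.
Quantity traded falls to 134. At q = 134 the demand price is (449 - 134)/5 = 63 and the supply price is (55 + 134)/7 = 27.
Deadweight loss = ½ · (63 - 27) · (239 - 134) = ½ · 36 · 105 = 1890.

1890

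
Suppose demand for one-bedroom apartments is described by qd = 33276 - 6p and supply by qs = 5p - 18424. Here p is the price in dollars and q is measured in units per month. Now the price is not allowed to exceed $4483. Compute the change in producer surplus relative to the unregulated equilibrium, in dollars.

-983769.5

Equilibrium: 33276 - 6p = 5p - 18424, so 51700 = 11p and p* = 4700, q* = 5076.
Because the ceiling (4483) lies below the market-clearing price, it is binding.
At p = 4483: qd = 33276 - 6·4483 = 6378 and qs = 5·4483 - 18424 = 3991.
Producer surplus without the control is ½ · (4700 - 3684.8) · 5076 = 2576577.6.
With the ceiling, producers sell 3991 units at 4483, so PS = ½ · (4483 - 3684.8) · 3991 = 1592808.1.
Change in producer surplus = 1592808.1 - 2576577.6 = -983769.5.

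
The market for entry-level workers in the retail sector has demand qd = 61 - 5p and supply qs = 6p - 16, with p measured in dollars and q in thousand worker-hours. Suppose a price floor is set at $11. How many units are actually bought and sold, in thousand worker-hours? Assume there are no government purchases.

6

Without the control the market clears where 61 - 5p = 6p - 16, i.e. p* = 7 and q* = 26.
Because the floor (11) lies above the market-clearing price, it is binding.
At p = 11: qd = 61 - 5·11 = 6 and qs = 6·11 - 16 = 50.
The quantity actually transacted is the short side, demand: 6.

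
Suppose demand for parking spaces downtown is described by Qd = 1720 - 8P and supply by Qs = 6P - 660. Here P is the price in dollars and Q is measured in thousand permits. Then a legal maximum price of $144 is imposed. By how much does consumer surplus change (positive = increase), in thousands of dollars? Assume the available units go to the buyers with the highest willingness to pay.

3783

Equilibrium: 1720 - 8P = 6P - 660, so 2380 = 14P and P* = 170, Q* = 360.
Since 144 < 170, the ceiling is binding.
At P = 144: Qd = 1720 - 8·144 = 568 and Qs = 6·144 - 660 = 204.
Consumer surplus without the control is ½ · (215 - 170) · 360 = 8100.
With the ceiling, 204 units are sold at 144 (assume they go to the highest-value buyers). The demand price at Q = 204 is 189.5, so CS = ½ · [(215 - 144) + (189.5 - 144)] · 204 = 11883.
Change in consumer surplus = 11883 - 8100 = 3783.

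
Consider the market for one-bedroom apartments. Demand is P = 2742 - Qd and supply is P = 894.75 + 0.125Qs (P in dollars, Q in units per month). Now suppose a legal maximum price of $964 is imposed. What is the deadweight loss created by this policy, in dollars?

Rearranging demand gives Qd = 2742 - P; rearranging supply gives Qs = 8P - 7158. Equilibrium: 2742 - P = 8P - 7158, so 9900 = 9P and P* = 1100, Q* = 1642.
The ceiling of 964 is below the equilibrium price 1100, so it binds.
At P = 964: Qd = 2742 - 964 = 1778 and Qs = 8·964 - 7158 = 554.
Quantity traded falls to 554. At Q = 554 the demand price is 2742 - 554 = 2188 and the supply price is (7158 + 554)/8 = 964.
Deadweight loss = ½ · (2188 - 964) · (1642 - 554) = ½ · 1224 · 1088 = 665856.

665856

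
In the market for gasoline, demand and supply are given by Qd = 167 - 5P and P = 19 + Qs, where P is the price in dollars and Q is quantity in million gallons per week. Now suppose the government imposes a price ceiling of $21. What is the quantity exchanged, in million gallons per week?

2

Rearranging supply gives Qs = P - 19. Setting quantity demanded equal to quantity supplied, 167 - 5P = P - 19, gives P* = 31 and Q* = 12.
Since 21 < 31, the ceiling is binding.
At P = 21: Qd = 167 - 5·21 = 62 and Qs = 21 - 19 = 2.
The quantity actually transacted is the short side, supply: 2.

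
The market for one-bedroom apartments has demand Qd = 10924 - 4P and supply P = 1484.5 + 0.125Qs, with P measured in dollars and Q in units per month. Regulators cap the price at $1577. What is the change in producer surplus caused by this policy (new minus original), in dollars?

-656336

Rearranging supply gives Qs = 8P - 11876. Equilibrium: 10924 - 4P = 8P - 11876, so 22800 = 12P and P* = 1900, Q* = 3324.
Since 1577 < 1900, the ceiling is binding.
At P = 1577: Qd = 10924 - 4·1577 = 4616 and Qs = 8·1577 - 11876 = 740.
Producer surplus without the control is ½ · (1900 - 1484.5) · 3324 = 690561.
With the ceiling, producers sell 740 units at 1577, so PS = ½ · (1577 - 1484.5) · 740 = 34225.
Change in producer surplus = 34225 - 690561 = -656336.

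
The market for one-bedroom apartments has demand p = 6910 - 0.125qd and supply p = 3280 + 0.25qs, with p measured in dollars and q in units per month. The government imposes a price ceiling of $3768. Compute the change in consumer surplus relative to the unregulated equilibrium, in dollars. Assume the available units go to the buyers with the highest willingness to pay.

38640

Rearranging demand gives qd = 55280 - 8p; rearranging supply gives qs = 4p - 13120. Equilibrium: 55280 - 8p = 4p - 13120, so 68400 = 12p and p* = 5700, q* = 9680.
Since 3768 < 5700, the ceiling is binding.
At p = 3768: qd = 55280 - 8·3768 = 25136 and qs = 4·3768 - 13120 = 1952.
Consumer surplus without the control is ½ · (6910 - 5700) · 9680 = 5856400.
With the ceiling, 1952 units are sold at 3768 (assume they go to the highest-value buyers). The demand price at q = 1952 is 6666, so CS = ½ · [(6910 - 3768) + (6666 - 3768)] · 1952 = 5895040.
Change in consumer surplus = 5895040 - 5856400 = 38640.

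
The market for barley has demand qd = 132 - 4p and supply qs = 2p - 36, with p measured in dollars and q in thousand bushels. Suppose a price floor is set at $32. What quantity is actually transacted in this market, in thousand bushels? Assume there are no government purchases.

4

Without the control the market clears where 132 - 4p = 2p - 36, i.e. p* = 28 and q* = 20.
Because the floor (32) lies above the market-clearing price, it is binding.
At p = 32: qd = 132 - 4·32 = 4 and qs = 2·32 - 36 = 28.
The quantity actually transacted is the short side, demand: 4.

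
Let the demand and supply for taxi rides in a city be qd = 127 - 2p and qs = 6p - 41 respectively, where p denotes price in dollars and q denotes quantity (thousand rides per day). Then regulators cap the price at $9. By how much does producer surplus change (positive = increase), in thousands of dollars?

-588

Without the control the market clears where 127 - 2p = 6p - 41, i.e. p* = 21 and q* = 85.
The ceiling of 9 is below the equilibrium price 21, so it binds.
At p = 9: qd = 127 - 2·9 = 109 and qs = 6·9 - 41 = 13.
Producer surplus without the control is ½ · (21 - 41/6) · 85 = 7225/12.
With the ceiling, producers sell 13 units at 9, so PS = ½ · (9 - 41/6) · 13 = 169/12.
Change in producer surplus = 169/12 - 7225/12 = -588.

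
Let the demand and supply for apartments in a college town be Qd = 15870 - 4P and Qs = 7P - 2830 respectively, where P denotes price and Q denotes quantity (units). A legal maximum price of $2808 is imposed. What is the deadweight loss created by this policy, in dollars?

0

In a free market, 15870 - 4P = 7P - 2830 gives the equilibrium P* = 1700, Q* = 9070.
Since 2808 is above P* = 1700, the ceiling does not bind and the free-market outcome prevails.
Since the control does not bind, no trades are prevented and deadweight loss is zero.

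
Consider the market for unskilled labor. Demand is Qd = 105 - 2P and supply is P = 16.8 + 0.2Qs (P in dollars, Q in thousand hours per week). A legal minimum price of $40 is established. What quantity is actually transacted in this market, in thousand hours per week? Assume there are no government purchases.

25

Rearranging supply gives Qs = 5P - 84. In a free market, 105 - 2P = 5P - 84 gives the equilibrium P* = 27, Q* = 51.
Because the floor (40) lies above the market-clearing price, it is binding.
At P = 40: Qd = 105 - 2·40 = 25 and Qs = 5·40 - 84 = 116.
The quantity actually transacted is the short side, demand: 25.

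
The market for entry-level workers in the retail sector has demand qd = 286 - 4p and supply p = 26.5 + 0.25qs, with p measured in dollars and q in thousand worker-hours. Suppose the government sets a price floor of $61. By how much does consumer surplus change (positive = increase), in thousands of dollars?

Rearranging supply gives qs = 4p - 106. Without the control the market clears where 286 - 4p = 4p - 106, i.e. p* = 49 and q* = 90.
The floor of 61 is above the equilibrium price 49, so it binds.
At p = 61: qd = 286 - 4·61 = 42 and qs = 4·61 - 106 = 138.
Consumer surplus without the control is ½ · (71.5 - 49) · 90 = 1012.5.
With the floor, consumers buy 42 units at 61, so CS = ½ · (71.5 - 61) · 42 = 220.5.
Change in consumer surplus = 220.5 - 1012.5 = -792.

-792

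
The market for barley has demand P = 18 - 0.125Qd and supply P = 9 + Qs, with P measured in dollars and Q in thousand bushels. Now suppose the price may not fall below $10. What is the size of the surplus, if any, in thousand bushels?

Rearranging demand gives Qd = 144 - 8P; rearranging supply gives Qs = P - 9. In a free market, 144 - 8P = P - 9 gives the equilibrium P* = 17, Q* = 8.
The floor of 10 is below the equilibrium price 17, so it is not binding; the market clears at P* = 17, Q* = 8.
Since the control does not bind, there is no surplus.

0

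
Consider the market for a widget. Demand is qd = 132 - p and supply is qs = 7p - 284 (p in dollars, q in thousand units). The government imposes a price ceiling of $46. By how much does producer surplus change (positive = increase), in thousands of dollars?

Setting quantity demanded equal to quantity supplied, 132 - p = 7p - 284, gives p* = 52 and q* = 80.
Since 46 < 52, the ceiling is binding.
At p = 46: qd = 132 - 46 = 86 and qs = 7·46 - 284 = 38.
Producer surplus without the control is ½ · (52 - 284/7) · 80 = 3200/7.
With the ceiling, producers sell 38 units at 46, so PS = ½ · (46 - 284/7) · 38 = 722/7.
Change in producer surplus = 722/7 - 3200/7 = -354.

-354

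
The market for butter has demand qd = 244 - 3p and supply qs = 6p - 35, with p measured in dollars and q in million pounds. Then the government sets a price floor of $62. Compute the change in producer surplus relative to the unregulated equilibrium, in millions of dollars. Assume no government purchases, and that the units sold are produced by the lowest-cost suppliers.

Setting quantity demanded equal to quantity supplied, 244 - 3p = 6p - 35, gives p* = 31 and q* = 151.
Since 62 > 31, the floor is binding.
At p = 62: qd = 244 - 3·62 = 58 and qs = 6·62 - 35 = 337.
Producer surplus without the control is ½ · (31 - 35/6) · 151 = 22801/12.
With the floor, 58 units are sold at 62. The supply price at q = 58 is 15.5, so PS = ½ · [(62 - 35/6) + (62 - 15.5)] · 58 = 8932/3.
Change in producer surplus = 8932/3 - 22801/12 = 1077.25.

1077.25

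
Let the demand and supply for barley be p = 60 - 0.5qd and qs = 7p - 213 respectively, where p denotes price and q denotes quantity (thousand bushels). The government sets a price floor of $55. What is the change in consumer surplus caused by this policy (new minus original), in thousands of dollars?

Rearranging demand gives qd = 120 - 2p. Setting quantity demanded equal to quantity supplied, 120 - 2p = 7p - 213, gives p* = 37 and q* = 46.
The floor of 55 is above the equilibrium price 37, so it binds.
At p = 55: qd = 120 - 2·55 = 10 and qs = 7·55 - 213 = 172.
Consumer surplus without the control is ½ · (60 - 37) · 46 = 529.
With the floor, consumers buy 10 units at 55, so CS = ½ · (60 - 55) · 10 = 25.
Change in consumer surplus = 25 - 529 = -504.

-504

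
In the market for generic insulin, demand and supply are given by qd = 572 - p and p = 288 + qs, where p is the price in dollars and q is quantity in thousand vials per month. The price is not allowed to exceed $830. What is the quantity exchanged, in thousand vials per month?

Rearranging supply gives qs = p - 288. Equilibrium: 572 - p = p - 288, so 860 = 2p and p* = 430, q* = 142.
Since 830 is above p* = 430, the ceiling does not bind and the free-market outcome prevails.

142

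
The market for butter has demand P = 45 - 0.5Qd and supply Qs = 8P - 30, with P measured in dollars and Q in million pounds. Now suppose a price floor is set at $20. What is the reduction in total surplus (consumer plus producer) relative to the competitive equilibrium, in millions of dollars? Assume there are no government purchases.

Rearranging demand gives Qd = 90 - 2P. Setting quantity demanded equal to quantity supplied, 90 - 2P = 8P - 30, gives P* = 12 and Q* = 66.
The floor of 20 is above the equilibrium price 12, so it binds.
At P = 20: Qd = 90 - 2·20 = 50 and Qs = 8·20 - 30 = 130.
Quantity traded falls to 50. At Q = 50 the demand price is (90 - 50)/2 = 20 and the supply price is (30 + 50)/8 = 10.
Deadweight loss = ½ · (20 - 10) · (66 - 50) = ½ · 10 · 16 = 80.

80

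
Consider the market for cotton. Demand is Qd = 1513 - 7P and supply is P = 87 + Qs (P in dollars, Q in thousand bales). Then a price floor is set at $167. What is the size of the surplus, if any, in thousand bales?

Rearranging supply gives Qs = P - 87. Without the control the market clears where 1513 - 7P = P - 87, i.e. P* = 200 and Q* = 113.
The floor of 167 is below the equilibrium price 200, so it is not binding; the market clears at P* = 200, Q* = 113.
Since the control does not bind, there is no surplus.

0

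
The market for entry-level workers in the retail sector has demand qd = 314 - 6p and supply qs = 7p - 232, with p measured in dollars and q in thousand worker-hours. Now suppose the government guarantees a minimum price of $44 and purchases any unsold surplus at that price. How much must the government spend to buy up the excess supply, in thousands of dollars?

Setting quantity demanded equal to quantity supplied, 314 - 6p = 7p - 232, gives p* = 42 and q* = 62.
The floor of 44 is above the equilibrium price 42, so it binds.
At p = 44: qd = 314 - 6·44 = 50 and qs = 7·44 - 232 = 76.
Surplus = qs - qd = 26.
Government expenditure = surplus × support price = 26 × 44 = 1144.

1144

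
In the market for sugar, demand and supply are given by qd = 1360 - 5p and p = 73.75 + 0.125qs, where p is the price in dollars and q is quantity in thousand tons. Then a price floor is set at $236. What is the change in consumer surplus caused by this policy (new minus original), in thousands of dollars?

-33970

Rearranging supply gives qs = 8p - 590. Setting quantity demanded equal to quantity supplied, 1360 - 5p = 8p - 590, gives p* = 150 and q* = 610.
Since 236 > 150, the floor is binding.
At p = 236: qd = 1360 - 5·236 = 180 and qs = 8·236 - 590 = 1298.
Consumer surplus without the control is ½ · (272 - 150) · 610 = 37210.
With the floor, consumers buy 180 units at 236, so CS = ½ · (272 - 236) · 180 = 3240.
Change in consumer surplus = 3240 - 37210 = -33970.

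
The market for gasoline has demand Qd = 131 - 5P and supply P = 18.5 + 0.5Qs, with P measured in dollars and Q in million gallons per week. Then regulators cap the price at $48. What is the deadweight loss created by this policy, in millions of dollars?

0

Rearranging supply gives Qs = 2P - 37. Without the control the market clears where 131 - 5P = 2P - 37, i.e. P* = 24 and Q* = 11.
The ceiling of 48 is above the equilibrium price 24, so it is not binding; the market clears at P* = 24, Q* = 11.
Since the control does not bind, no trades are prevented and deadweight loss is zero.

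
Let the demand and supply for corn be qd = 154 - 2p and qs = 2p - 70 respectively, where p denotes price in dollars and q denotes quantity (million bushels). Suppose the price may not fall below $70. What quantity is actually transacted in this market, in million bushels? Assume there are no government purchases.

14

Without the control the market clears where 154 - 2p = 2p - 70, i.e. p* = 56 and q* = 42.
Because the floor (70) lies above the market-clearing price, it is binding.
At p = 70: qd = 154 - 2·70 = 14 and qs = 2·70 - 70 = 70.
The quantity actually transacted is the short side, demand: 14.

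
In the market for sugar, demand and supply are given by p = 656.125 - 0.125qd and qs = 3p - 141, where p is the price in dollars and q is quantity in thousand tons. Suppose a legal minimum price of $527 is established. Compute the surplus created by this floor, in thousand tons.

Rearranging demand gives qd = 5249 - 8p. In a free market, 5249 - 8p = 3p - 141 gives the equilibrium p* = 490, q* = 1329.
Because the floor (527) lies above the market-clearing price, it is binding.
At p = 527: qd = 5249 - 8·527 = 1033 and qs = 3·527 - 141 = 1440.
Surplus = qs - qd = 1440 - 1033 = 407.

407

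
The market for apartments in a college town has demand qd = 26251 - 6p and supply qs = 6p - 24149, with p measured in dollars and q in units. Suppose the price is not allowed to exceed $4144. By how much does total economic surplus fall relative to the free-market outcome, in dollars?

Setting quantity demanded equal to quantity supplied, 26251 - 6p = 6p - 24149, gives p* = 4200 and q* = 1051.
Since 4144 < 4200, the ceiling is binding.
At p = 4144: qd = 26251 - 6·4144 = 1387 and qs = 6·4144 - 24149 = 715.
Quantity traded falls to 715. At q = 715 the demand price is (26251 - 715)/6 = 4256 and the supply price is (24149 + 715)/6 = 4144.
Deadweight loss = ½ · (4256 - 4144) · (1051 - 715) = ½ · 112 · 336 = 18816.

18816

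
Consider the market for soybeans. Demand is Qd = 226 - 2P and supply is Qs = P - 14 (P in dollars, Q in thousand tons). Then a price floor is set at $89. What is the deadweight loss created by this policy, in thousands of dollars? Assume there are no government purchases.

243

Without the control the market clears where 226 - 2P = P - 14, i.e. P* = 80 and Q* = 66.
Since 89 > 80, the floor is binding.
At P = 89: Qd = 226 - 2·89 = 48 and Qs = 89 - 14 = 75.
Quantity traded falls to 48. At Q = 48 the demand price is (226 - 48)/2 = 89 and the supply price is 14 + 48 = 62.
Deadweight loss = ½ · (89 - 62) · (66 - 48) = ½ · 27 · 18 = 243.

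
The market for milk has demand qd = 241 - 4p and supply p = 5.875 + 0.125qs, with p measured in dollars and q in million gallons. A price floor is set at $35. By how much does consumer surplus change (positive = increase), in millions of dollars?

-1353

Rearranging supply gives qs = 8p - 47. In a free market, 241 - 4p = 8p - 47 gives the equilibrium p* = 24, q* = 145.
Since 35 > 24, the floor is binding.
At p = 35: qd = 241 - 4·35 = 101 and qs = 8·35 - 47 = 233.
Consumer surplus without the control is ½ · (60.25 - 24) · 145 = 2628.125.
With the floor, consumers buy 101 units at 35, so CS = ½ · (60.25 - 35) · 101 = 1275.125.
Change in consumer surplus = 1275.125 - 2628.125 = -1353.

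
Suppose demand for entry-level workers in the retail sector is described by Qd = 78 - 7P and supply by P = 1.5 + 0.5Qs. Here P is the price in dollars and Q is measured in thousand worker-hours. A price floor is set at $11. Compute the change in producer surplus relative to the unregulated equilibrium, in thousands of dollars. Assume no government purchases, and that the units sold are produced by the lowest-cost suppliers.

-47

Rearranging supply gives Qs = 2P - 3. Equilibrium: 78 - 7P = 2P - 3, so 81 = 9P and P* = 9, Q* = 15.
Because the floor (11) lies above the market-clearing price, it is binding.
At P = 11: Qd = 78 - 7·11 = 1 and Qs = 2·11 - 3 = 19.
Producer surplus without the control is ½ · (9 - 1.5) · 15 = 56.25.
With the floor, 1 units are sold at 11. The supply price at Q = 1 is 2, so PS = ½ · [(11 - 1.5) + (11 - 2)] · 1 = 9.25.
Change in producer surplus = 9.25 - 56.25 = -47.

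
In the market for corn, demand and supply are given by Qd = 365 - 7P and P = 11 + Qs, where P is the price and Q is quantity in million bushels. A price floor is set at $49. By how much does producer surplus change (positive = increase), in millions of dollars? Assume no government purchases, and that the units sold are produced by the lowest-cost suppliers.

Rearranging supply gives Qs = P - 11. In a free market, 365 - 7P = P - 11 gives the equilibrium P* = 47, Q* = 36.
The floor of 49 is above the equilibrium price 47, so it binds.
At P = 49: Qd = 365 - 7·49 = 22 and Qs = 49 - 11 = 38.
Producer surplus without the control is ½ · (47 - 11) · 36 = 648.
With the floor, 22 units are sold at 49. The supply price at Q = 22 is 33, so PS = ½ · [(49 - 11) + (49 - 33)] · 22 = 594.
Change in producer surplus = 594 - 648 = -54.

-54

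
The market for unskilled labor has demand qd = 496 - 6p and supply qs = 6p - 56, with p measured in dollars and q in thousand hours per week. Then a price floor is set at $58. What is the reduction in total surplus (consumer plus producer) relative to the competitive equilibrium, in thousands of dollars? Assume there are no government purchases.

864

Without the control the market clears where 496 - 6p = 6p - 56, i.e. p* = 46 and q* = 220.
Because the floor (58) lies above the market-clearing price, it is binding.
At p = 58: qd = 496 - 6·58 = 148 and qs = 6·58 - 56 = 292.
Quantity traded falls to 148. At q = 148 the demand price is (496 - 148)/6 = 58 and the supply price is (56 + 148)/6 = 34.
Deadweight loss = ½ · (58 - 34) · (220 - 148) = ½ · 24 · 72 = 864.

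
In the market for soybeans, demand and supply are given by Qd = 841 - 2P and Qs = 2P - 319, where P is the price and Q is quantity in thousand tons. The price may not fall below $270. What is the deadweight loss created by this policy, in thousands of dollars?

0

Without the control the market clears where 841 - 2P = 2P - 319, i.e. P* = 290 and Q* = 261.
The floor of 270 is below the equilibrium price 290, so it is not binding; the market clears at P* = 290, Q* = 261.
Since the control does not bind, no trades are prevented and deadweight loss is zero.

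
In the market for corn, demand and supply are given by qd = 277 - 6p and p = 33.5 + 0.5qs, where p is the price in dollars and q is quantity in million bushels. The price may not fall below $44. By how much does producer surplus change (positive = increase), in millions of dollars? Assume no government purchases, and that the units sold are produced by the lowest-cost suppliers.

4

Rearranging supply gives qs = 2p - 67. Without the control the market clears where 277 - 6p = 2p - 67, i.e. p* = 43 and q* = 19.
The floor of 44 is above the equilibrium price 43, so it binds.
At p = 44: qd = 277 - 6·44 = 13 and qs = 2·44 - 67 = 21.
Producer surplus without the control is ½ · (43 - 33.5) · 19 = 90.25.
With the floor, 13 units are sold at 44. The supply price at q = 13 is 40, so PS = ½ · [(44 - 33.5) + (44 - 40)] · 13 = 94.25.
Change in producer surplus = 94.25 - 90.25 = 4.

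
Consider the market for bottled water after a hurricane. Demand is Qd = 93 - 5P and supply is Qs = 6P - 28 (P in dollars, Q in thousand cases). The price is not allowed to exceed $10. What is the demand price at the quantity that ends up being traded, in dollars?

Without the control the market clears where 93 - 5P = 6P - 28, i.e. P* = 11 and Q* = 38.
Because the ceiling (10) lies below the market-clearing price, it is binding.
At P = 10: Qd = 93 - 5·10 = 43 and Qs = 6·10 - 28 = 32.
Only 32 units reach the market. On the demand curve, the marginal buyer's willingness to pay at Q = 32 is (93 - 32)/5 = 12.2.

12.2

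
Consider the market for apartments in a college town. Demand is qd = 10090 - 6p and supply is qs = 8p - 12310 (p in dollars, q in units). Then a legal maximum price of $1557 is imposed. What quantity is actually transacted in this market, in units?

146

In a free market, 10090 - 6p = 8p - 12310 gives the equilibrium p* = 1600, q* = 490.
The ceiling of 1557 is below the equilibrium price 1600, so it binds.
At p = 1557: qd = 10090 - 6·1557 = 748 and qs = 8·1557 - 12310 = 146.
The quantity actually transacted is the short side, supply: 146.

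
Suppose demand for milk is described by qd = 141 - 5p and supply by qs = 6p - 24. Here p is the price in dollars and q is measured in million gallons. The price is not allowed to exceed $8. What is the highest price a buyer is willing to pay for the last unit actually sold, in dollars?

23.4

Equilibrium: 141 - 5p = 6p - 24, so 165 = 11p and p* = 15, q* = 66.
Since 8 < 15, the ceiling is binding.
At p = 8: qd = 141 - 5·8 = 101 and qs = 6·8 - 24 = 24.
Only 24 units reach the market. On the demand curve, the marginal buyer's willingness to pay at q = 24 is (141 - 24)/5 = 23.4.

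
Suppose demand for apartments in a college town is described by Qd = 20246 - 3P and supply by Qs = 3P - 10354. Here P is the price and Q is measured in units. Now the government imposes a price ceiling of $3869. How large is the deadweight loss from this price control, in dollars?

Without the control the market clears where 20246 - 3P = 3P - 10354, i.e. P* = 5100 and Q* = 4946.
Because the ceiling (3869) lies below the market-clearing price, it is binding.
At P = 3869: Qd = 20246 - 3·3869 = 8639 and Qs = 3·3869 - 10354 = 1253.
Quantity traded falls to 1253. At Q = 1253 the demand price is (20246 - 1253)/3 = 6331 and the supply price is (10354 + 1253)/3 = 3869.
Deadweight loss = ½ · (6331 - 3869) · (4946 - 1253) = ½ · 2462 · 3693 = 4546083.

4546083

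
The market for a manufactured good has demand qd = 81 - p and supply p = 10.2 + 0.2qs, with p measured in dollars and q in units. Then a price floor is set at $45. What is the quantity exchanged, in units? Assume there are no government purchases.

36

Rearranging supply gives qs = 5p - 51. Without the control the market clears where 81 - p = 5p - 51, i.e. p* = 22 and q* = 59.
Because the floor (45) lies above the market-clearing price, it is binding.
At p = 45: qd = 81 - 45 = 36 and qs = 5·45 - 51 = 174.
The quantity actually transacted is the short side, demand: 36.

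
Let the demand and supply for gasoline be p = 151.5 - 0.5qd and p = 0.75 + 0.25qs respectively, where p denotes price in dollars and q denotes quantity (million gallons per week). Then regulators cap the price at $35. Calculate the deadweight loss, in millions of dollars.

1536

Rearranging demand gives qd = 303 - 2p; rearranging supply gives qs = 4p - 3. Setting quantity demanded equal to quantity supplied, 303 - 2p = 4p - 3, gives p* = 51 and q* = 201.
Since 35 < 51, the ceiling is binding.
At p = 35: qd = 303 - 2·35 = 233 and qs = 4·35 - 3 = 137.
Quantity traded falls to 137. At q = 137 the demand price is (303 - 137)/2 = 83 and the supply price is (3 + 137)/4 = 35.
Deadweight loss = ½ · (83 - 35) · (201 - 137) = ½ · 48 · 64 = 1536.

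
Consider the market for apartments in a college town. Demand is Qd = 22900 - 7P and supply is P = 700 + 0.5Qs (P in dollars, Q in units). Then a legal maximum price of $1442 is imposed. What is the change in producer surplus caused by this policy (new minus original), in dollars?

Rearranging supply gives Qs = 2P - 1400. Equilibrium: 22900 - 7P = 2P - 1400, so 24300 = 9P and P* = 2700, Q* = 4000.
Since 1442 < 2700, the ceiling is binding.
At P = 1442: Qd = 22900 - 7·1442 = 12806 and Qs = 2·1442 - 1400 = 1484.
Producer surplus without the control is ½ · (2700 - 700) · 4000 = 4000000.
With the ceiling, producers sell 1484 units at 1442, so PS = ½ · (1442 - 700) · 1484 = 550564.
Change in producer surplus = 550564 - 4000000 = -3449436.

-3449436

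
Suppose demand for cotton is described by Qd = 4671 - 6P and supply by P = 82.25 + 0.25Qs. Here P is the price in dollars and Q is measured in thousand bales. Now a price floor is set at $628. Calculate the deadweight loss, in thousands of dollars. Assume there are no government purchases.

Rearranging supply gives Qs = 4P - 329. Equilibrium: 4671 - 6P = 4P - 329, so 5000 = 10P and P* = 500, Q* = 1671.
Because the floor (628) lies above the market-clearing price, it is binding.
At P = 628: Qd = 4671 - 6·628 = 903 and Qs = 4·628 - 329 = 2183.
Quantity traded falls to 903. At Q = 903 the demand price is (4671 - 903)/6 = 628 and the supply price is (329 + 903)/4 = 308.
Deadweight loss = ½ · (628 - 308) · (1671 - 903) = ½ · 320 · 768 = 122880.

122880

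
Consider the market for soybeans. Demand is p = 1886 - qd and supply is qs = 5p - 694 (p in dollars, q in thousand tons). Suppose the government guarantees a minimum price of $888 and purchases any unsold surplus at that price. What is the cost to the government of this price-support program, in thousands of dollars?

2440224

Rearranging demand gives qd = 1886 - p. Equilibrium: 1886 - p = 5p - 694, so 2580 = 6p and p* = 430, q* = 1456.
Because the floor (888) lies above the market-clearing price, it is binding.
At p = 888: qd = 1886 - 888 = 998 and qs = 5·888 - 694 = 3746.
Surplus = qs - qd = 2748.
Government expenditure = surplus × support price = 2748 × 888 = 2440224.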